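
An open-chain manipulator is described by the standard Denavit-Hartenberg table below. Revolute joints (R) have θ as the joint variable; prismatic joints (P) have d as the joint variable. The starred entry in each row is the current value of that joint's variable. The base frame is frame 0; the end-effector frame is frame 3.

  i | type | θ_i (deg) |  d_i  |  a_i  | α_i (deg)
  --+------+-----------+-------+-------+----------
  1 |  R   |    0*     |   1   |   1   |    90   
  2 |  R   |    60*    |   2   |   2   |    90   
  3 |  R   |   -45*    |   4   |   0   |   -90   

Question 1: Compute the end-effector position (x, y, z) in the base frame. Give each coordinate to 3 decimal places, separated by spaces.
after link 1: o_1 = (1.0000, 0.0000, 1.0000)
after link 2: o_2 = (2.0000, -2.0000, 2.7321)
after link 3: o_3 = (5.4641, -2.0000, 0.7321)

5.464 -2.000 0.732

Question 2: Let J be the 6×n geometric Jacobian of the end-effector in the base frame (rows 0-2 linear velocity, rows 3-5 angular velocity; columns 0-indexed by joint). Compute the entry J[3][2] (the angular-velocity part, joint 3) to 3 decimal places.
0.866

axis z_2 = (0.8660,-0.0000,-0.5000); lever o_n−o_2 = (3.4641,-0.0000,-2.0000)
cross product → J_v[:, 2] = (-0.0000,0.0000,-0.0000)
J_ω[:, 2] = z_2
entry J[3][2] = 0.8660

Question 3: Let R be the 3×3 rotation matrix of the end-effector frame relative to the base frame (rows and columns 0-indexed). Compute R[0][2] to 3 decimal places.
End-effector z-axis (col 2 of R) = (0.3536,-0.7071,0.6124)
R[0][2] = 0.3536

0.354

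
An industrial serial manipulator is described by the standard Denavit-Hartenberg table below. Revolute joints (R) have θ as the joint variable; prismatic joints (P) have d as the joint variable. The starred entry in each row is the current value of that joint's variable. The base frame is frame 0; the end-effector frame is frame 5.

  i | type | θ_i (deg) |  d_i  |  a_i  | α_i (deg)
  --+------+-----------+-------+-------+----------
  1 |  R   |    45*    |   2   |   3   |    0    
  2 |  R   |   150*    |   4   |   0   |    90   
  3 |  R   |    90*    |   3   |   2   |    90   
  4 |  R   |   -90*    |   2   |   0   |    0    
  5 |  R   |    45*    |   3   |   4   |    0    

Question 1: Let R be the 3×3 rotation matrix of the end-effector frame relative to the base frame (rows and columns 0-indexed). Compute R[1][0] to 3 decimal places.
-0.683

End-effector x-axis (col 0 of R) = (0.1830,-0.6830,0.7071)
R[1][0] = -0.6830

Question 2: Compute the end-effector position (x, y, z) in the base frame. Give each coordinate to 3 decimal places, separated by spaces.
after link 1: o_1 = (2.1213, 2.1213, 2.0000)
after link 2: o_2 = (2.1213, 2.1213, 6.0000)
after link 3: o_3 = (1.3449, 5.0191, 8.0000)
after link 4: o_4 = (-0.5870, 4.5015, 8.0000)
after link 5: o_5 = (-2.7527, 0.9930, 10.8284)

-2.753 0.993 10.828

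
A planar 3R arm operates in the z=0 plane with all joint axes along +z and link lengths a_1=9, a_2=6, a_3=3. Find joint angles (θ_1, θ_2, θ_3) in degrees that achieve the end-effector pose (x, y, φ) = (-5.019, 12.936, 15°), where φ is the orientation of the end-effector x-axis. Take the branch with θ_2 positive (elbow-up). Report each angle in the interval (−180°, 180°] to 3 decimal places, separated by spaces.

wrist centre = target − a_3·(cos φ, sin φ) = (-7.9168, 12.1595)
cos θ_2 = (210.5298−9²−6²)/(2·9·6) = 0.8660; θ_2 = 30.0009° (elbow-up)
β = atan2(12.1595,-7.9168) = 123.0672°; ψ = atan2(3.0001,14.1961) = 11.9328°
θ_1 = β − ψ = 111.1343°
θ_3 = φ − θ_1 − θ_2 = -126.1353° (wrapped to (-180°,180°])

111.134 30.001 -126.135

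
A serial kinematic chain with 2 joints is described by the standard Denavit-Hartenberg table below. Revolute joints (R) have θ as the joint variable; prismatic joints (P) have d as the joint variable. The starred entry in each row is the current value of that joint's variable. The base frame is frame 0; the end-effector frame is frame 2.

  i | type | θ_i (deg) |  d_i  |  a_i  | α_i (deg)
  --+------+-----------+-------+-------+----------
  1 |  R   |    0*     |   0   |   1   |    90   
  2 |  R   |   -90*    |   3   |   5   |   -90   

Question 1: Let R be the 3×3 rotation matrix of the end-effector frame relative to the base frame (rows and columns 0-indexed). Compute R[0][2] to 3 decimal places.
1.000

End-effector z-axis (col 2 of R) = (1.0000,-0.0000,0.0000)
R[0][2] = 1.0000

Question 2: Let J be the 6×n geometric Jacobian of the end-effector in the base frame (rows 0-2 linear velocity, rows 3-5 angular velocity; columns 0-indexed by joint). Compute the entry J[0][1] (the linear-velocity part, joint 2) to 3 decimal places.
5.000

axis z_1 = (0.0000,-1.0000,0.0000); lever o_n−o_1 = (0.0000,-3.0000,-5.0000)
cross product → J_v[:, 1] = (5.0000,0.0000,0.0000)
J_ω[:, 1] = z_1
entry J[0][1] = 5.0000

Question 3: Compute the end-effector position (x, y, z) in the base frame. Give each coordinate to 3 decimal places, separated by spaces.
after link 1: o_1 = (1.0000, 0.0000, 0.0000)
after link 2: o_2 = (1.0000, -3.0000, -5.0000)

1.000 -3.000 -5.000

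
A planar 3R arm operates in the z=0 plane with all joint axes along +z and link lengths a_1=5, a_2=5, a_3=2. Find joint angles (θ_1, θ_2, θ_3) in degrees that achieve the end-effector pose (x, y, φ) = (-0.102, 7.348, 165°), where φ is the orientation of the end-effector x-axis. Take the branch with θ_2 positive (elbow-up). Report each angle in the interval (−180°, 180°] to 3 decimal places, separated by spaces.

wrist centre = target − a_3·(cos φ, sin φ) = (1.8299, 6.8304)
cos θ_2 = (50.0022−5²−5²)/(2·5·5) = 0.0000; θ_2 = 89.9975° (elbow-up)
β = atan2(6.8304,1.8299) = 75.0026°; ψ = atan2(5.0000,5.0002) = 44.9987°
θ_1 = β − ψ = 30.0039°
θ_3 = φ − θ_1 − θ_2 = 44.9986° (wrapped to (-180°,180°])

30.004 89.997 44.999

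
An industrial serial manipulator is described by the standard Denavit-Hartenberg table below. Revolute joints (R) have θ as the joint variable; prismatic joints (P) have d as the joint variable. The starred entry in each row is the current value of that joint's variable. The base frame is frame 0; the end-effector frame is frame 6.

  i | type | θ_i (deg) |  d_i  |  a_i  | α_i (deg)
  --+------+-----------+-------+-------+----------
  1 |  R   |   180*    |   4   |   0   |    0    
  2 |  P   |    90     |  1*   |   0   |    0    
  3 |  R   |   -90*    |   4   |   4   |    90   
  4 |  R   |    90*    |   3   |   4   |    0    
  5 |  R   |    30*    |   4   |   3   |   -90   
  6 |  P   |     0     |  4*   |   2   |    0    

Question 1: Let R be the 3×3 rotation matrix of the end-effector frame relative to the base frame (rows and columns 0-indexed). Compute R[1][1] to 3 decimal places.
-1.000

End-effector y-axis (col 1 of R) = (-0.0000,-1.0000,-0.0000)
R[1][1] = -1.0000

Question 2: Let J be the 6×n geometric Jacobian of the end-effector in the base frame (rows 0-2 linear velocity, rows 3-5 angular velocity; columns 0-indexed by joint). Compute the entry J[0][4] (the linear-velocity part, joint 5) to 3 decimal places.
2.330

axis z_4 = (0.0000,1.0000,0.0000); lever o_n−o_4 = (5.9641,4.0000,2.3301)
cross product → J_v[:, 4] = (2.3301,0.0000,-5.9641)
J_ω[:, 4] = z_4
entry J[0][4] = 2.3301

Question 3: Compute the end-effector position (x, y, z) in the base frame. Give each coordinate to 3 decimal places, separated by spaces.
1.964 7.000 15.330

after link 1: o_1 = (0.0000, 0.0000, 4.0000)
after link 2: o_2 = (0.0000, 0.0000, 5.0000)
after link 3: o_3 = (-4.0000, 0.0000, 9.0000)
after link 4: o_4 = (-4.0000, 3.0000, 13.0000)
after link 5: o_5 = (-2.5000, 7.0000, 15.5981)
after link 6: o_6 = (1.9641, 7.0000, 15.3301)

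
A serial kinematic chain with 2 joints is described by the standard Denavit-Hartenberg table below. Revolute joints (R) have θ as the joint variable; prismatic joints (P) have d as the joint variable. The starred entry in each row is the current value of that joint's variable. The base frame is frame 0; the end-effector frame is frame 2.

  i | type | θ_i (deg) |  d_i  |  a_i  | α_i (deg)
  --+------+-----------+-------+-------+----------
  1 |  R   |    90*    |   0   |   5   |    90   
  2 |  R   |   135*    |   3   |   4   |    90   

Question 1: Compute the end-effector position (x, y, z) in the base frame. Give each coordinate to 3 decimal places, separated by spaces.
after link 1: o_1 = (0.0000, 5.0000, 0.0000)
after link 2: o_2 = (3.0000, 2.1716, 2.8284)

3.000 2.172 2.828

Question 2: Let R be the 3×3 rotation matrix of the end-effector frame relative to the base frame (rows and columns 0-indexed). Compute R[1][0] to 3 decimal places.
End-effector x-axis (col 0 of R) = (-0.0000,-0.7071,0.7071)
R[1][0] = -0.7071

-0.707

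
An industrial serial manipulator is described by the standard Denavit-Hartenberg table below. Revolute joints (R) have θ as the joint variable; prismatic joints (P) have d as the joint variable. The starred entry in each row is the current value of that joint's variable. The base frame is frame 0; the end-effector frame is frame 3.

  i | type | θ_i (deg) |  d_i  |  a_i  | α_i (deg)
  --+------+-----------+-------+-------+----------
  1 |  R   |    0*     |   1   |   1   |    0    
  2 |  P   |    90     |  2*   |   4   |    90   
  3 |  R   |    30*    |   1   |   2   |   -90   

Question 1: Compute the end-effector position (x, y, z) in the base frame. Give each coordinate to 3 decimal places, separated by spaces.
2.000 5.732 4.000

after link 1: o_1 = (1.0000, 0.0000, 1.0000)
after link 2: o_2 = (1.0000, 4.0000, 3.0000)
after link 3: o_3 = (2.0000, 5.7321, 4.0000)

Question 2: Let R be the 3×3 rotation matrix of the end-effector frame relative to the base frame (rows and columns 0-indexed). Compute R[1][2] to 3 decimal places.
End-effector z-axis (col 2 of R) = (-0.0000,-0.5000,0.8660)
R[1][2] = -0.5000

-0.500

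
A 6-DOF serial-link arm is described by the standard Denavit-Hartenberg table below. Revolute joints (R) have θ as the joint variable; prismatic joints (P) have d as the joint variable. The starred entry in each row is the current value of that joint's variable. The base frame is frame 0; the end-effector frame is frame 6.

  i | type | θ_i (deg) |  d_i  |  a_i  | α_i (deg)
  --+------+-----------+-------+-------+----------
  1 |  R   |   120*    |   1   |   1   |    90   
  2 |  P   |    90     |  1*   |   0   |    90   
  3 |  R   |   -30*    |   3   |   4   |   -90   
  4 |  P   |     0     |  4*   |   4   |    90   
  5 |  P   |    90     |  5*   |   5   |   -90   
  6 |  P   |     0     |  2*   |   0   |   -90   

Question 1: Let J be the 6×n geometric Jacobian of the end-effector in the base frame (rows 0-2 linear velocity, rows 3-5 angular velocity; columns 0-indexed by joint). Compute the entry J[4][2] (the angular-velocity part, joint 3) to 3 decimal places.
0.866

axis z_2 = (-0.5000,0.8660,-0.0000); lever o_n−o_2 = (0.1519,9.3253,9.6962)
cross product → J_v[:, 2] = (8.3971,4.8481,-4.7942)
J_ω[:, 2] = z_2
entry J[4][2] = 0.8660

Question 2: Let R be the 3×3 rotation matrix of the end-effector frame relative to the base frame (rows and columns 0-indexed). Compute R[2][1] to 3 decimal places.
End-effector y-axis (col 1 of R) = (-0.4330,-0.2500,0.8660)
R[2][1] = 0.8660

0.866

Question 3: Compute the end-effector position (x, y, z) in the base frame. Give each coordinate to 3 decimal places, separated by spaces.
0.518 10.691 10.696

after link 1: o_1 = (-0.5000, 0.8660, 1.0000)
after link 2: o_2 = (0.3660, 1.3660, 1.0000)
after link 3: o_3 = (-2.8660, 2.9641, 4.4641)
after link 4: o_4 = (-1.5981, 3.6962, 9.9282)
after link 5: o_5 = (-0.3481, 10.1913, 12.4282)
after link 6: o_6 = (0.5179, 10.6913, 10.6962)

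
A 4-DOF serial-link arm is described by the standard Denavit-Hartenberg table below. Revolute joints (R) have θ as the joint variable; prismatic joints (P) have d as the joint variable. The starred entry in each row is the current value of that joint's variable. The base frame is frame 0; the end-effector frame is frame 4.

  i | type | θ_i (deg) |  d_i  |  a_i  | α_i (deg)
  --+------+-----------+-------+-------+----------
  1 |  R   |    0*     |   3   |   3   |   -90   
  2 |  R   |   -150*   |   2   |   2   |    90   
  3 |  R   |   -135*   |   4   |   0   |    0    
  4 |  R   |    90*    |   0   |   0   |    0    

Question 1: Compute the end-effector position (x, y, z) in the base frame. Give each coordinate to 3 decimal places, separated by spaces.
after link 1: o_1 = (3.0000, 0.0000, 3.0000)
after link 2: o_2 = (1.2679, 2.0000, 4.0000)
after link 3: o_3 = (-0.7321, 2.0000, 0.5359)
after link 4: o_4 = (-0.7321, 2.0000, 0.5359)

-0.732 2.000 0.536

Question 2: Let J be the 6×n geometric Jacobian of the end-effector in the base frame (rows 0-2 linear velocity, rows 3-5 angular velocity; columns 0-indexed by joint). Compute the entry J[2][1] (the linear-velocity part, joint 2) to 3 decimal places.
3.732

axis z_1 = (0.0000,1.0000,0.0000); lever o_n−o_1 = (-3.7321,2.0000,-2.4641)
cross product → J_v[:, 1] = (-2.4641,-0.0000,3.7321)
J_ω[:, 1] = z_1
entry J[2][1] = 3.7321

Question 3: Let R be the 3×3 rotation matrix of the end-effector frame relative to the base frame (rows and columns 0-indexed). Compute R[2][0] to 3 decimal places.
End-effector x-axis (col 0 of R) = (-0.6124,-0.7071,0.3536)
R[2][0] = 0.3536

0.354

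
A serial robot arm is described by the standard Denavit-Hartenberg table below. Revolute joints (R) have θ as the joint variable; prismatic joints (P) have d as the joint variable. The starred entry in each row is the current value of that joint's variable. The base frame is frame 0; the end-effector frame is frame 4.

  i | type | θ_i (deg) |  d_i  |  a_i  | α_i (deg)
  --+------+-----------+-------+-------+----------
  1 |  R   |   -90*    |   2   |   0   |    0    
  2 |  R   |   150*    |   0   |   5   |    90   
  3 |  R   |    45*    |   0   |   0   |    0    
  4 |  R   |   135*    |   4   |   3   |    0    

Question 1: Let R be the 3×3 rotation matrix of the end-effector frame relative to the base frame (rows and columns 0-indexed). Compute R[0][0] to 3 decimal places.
-0.500

End-effector x-axis (col 0 of R) = (-0.5000,-0.8660,0.0000)
R[0][0] = -0.5000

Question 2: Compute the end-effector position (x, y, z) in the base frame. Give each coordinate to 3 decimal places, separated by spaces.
after link 1: o_1 = (0.0000, 0.0000, 2.0000)
after link 2: o_2 = (2.5000, 4.3301, 2.0000)
after link 3: o_3 = (2.5000, 4.3301, 2.0000)
after link 4: o_4 = (4.4641, -0.2679, 2.0000)

4.464 -0.268 2.000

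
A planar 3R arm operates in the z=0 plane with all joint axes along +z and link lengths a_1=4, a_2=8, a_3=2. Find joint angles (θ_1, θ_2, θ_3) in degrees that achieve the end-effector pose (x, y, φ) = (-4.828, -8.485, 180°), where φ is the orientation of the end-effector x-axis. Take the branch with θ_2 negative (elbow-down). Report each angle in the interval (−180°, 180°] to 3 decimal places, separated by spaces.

wrist centre = target − a_3·(cos φ, sin φ) = (-2.8280, -8.4850)
cos θ_2 = (79.9928−4²−8²)/(2·4·8) = -0.0001; θ_2 = -90.0064° (elbow-down)
β = atan2(-8.4850,-2.8280) = -108.4329°; ψ = atan2(-8.0000,3.9991) = -63.4401°
θ_1 = β − ψ = -44.9928°
θ_3 = φ − θ_1 − θ_2 = -45.0007° (wrapped to (-180°,180°])

-44.993 -90.006 -45.001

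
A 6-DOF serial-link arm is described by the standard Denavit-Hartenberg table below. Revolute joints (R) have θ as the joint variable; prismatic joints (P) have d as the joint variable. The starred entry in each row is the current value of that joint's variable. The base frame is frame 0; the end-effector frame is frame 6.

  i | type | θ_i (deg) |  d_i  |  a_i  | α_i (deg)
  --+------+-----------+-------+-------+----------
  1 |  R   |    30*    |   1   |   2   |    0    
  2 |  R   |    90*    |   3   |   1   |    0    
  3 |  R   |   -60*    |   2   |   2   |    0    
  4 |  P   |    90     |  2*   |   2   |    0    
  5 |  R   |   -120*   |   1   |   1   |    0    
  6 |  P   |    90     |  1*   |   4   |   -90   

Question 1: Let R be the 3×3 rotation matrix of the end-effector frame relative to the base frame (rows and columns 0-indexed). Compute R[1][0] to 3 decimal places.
End-effector x-axis (col 0 of R) = (-0.5000,0.8660,0.0000)
R[1][0] = 0.8660

0.866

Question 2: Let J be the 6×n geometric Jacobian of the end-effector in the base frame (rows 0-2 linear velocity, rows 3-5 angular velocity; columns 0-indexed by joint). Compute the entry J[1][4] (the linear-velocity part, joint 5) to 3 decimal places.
axis z_4 = (0.0000,0.0000,1.0000); lever o_n−o_4 = (-1.1340,3.9641,2.0000)
cross product → J_v[:, 4] = (-3.9641,-1.1340,0.0000)
J_ω[:, 4] = z_4
entry J[1][4] = -1.1340

-1.134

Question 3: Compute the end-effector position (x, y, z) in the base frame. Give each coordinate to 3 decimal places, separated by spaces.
after link 1: o_1 = (1.7321, 1.0000, 1.0000)
after link 2: o_2 = (1.2321, 1.8660, 4.0000)
after link 3: o_3 = (2.2321, 3.5981, 6.0000)
after link 4: o_4 = (0.5000, 4.5981, 8.0000)
after link 5: o_5 = (1.3660, 5.0981, 9.0000)
after link 6: o_6 = (-0.6340, 8.5622, 10.0000)

-0.634 8.562 10.000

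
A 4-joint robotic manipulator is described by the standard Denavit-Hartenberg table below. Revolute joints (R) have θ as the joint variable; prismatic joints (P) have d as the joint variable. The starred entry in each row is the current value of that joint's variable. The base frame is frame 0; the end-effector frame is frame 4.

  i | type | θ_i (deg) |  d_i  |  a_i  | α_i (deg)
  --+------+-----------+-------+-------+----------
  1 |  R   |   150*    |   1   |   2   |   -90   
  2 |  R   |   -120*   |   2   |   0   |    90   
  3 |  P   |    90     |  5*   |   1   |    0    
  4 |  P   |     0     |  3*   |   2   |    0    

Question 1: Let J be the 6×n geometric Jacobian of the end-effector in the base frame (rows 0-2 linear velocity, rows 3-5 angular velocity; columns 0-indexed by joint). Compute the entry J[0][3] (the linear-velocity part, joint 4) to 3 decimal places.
prismatic axis z_3 = (0.7500,-0.4330,-0.5000)
J_v[:, 3] = z_3; J_ω[:, 3] = (0,0,0)
entry J[0][3] = 0.7500

0.750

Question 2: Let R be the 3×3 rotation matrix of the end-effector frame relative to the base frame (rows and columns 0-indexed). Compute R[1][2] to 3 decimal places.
End-effector z-axis (col 2 of R) = (0.7500,-0.4330,-0.5000)
R[1][2] = -0.4330

-0.433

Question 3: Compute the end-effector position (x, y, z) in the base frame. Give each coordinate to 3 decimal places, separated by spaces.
1.768 -6.794 -3.000

after link 1: o_1 = (-1.7321, 1.0000, 1.0000)
after link 2: o_2 = (-2.7321, -0.7321, 1.0000)
after link 3: o_3 = (0.5179, -3.7631, -1.5000)
after link 4: o_4 = (1.7679, -6.7942, -3.0000)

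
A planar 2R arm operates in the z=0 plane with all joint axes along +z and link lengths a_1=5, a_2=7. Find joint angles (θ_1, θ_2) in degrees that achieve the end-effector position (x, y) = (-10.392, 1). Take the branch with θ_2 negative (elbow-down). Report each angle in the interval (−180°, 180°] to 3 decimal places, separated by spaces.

cos θ_2 = (108.9937−5²−7²)/(2·5·7) = 0.4999; θ_2 = -60.0060° (elbow-down)
β = atan2(1.0000,-10.3920) = 174.5035°; ψ = atan2(-6.0625,8.4994) = -35.5000°
θ_1 = β − ψ = 210.0035°

-149.997 -60.006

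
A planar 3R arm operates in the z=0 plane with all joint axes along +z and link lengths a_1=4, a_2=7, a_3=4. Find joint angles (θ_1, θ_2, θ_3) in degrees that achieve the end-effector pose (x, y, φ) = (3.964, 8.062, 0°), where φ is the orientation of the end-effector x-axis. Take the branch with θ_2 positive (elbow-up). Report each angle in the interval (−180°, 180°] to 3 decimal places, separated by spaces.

wrist centre = target − a_3·(cos φ, sin φ) = (-0.0360, 8.0620)
cos θ_2 = (64.9971−4²−7²)/(2·4·7) = -0.0001; θ_2 = 90.0029° (elbow-up)
β = atan2(8.0620,-0.0360) = 90.2558°; ψ = atan2(7.0000,3.9996) = 60.2573°
θ_1 = β − ψ = 29.9985°
θ_3 = φ − θ_1 − θ_2 = -120.0014° (wrapped to (-180°,180°])

29.999 90.003 -120.001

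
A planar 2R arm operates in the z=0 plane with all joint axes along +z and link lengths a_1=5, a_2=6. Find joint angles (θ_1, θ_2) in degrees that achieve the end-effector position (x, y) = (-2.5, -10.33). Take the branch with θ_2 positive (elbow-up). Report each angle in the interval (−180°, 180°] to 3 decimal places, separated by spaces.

cos θ_2 = (112.9589−5²−6²)/(2·5·6) = 0.8660; θ_2 = 30.0050° (elbow-up)
β = atan2(-10.3300,-2.5000) = -103.6048°; ψ = atan2(3.0005,10.1959) = 16.3981°
θ_1 = β − ψ = -120.0029°

-120.003 30.005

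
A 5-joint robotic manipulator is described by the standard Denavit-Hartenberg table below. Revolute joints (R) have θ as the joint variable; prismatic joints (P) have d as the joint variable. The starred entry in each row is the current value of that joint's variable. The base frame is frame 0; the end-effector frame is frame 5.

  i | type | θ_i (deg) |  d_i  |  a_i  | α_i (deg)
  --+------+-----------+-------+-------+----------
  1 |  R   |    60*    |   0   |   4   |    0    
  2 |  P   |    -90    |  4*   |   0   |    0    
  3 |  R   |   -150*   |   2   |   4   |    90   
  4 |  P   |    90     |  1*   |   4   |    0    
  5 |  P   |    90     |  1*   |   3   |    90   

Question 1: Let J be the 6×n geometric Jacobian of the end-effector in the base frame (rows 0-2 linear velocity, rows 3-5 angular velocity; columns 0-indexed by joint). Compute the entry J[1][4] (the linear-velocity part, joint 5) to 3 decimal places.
1.000

prismatic axis z_4 = (0.0000,1.0000,0.0000)
J_v[:, 4] = z_4; J_ω[:, 4] = (0,0,0)
entry J[1][4] = 1.0000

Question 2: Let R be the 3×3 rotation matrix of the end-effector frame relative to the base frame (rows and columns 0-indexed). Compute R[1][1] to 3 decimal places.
End-effector y-axis (col 1 of R) = (0.0000,1.0000,0.0000)
R[1][1] = 1.0000

1.000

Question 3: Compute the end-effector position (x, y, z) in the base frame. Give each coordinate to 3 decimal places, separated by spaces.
1.000 5.464 10.000

after link 1: o_1 = (2.0000, 3.4641, 0.0000)
after link 2: o_2 = (2.0000, 3.4641, 4.0000)
after link 3: o_3 = (-2.0000, 3.4641, 6.0000)
after link 4: o_4 = (-2.0000, 4.4641, 10.0000)
after link 5: o_5 = (1.0000, 5.4641, 10.0000)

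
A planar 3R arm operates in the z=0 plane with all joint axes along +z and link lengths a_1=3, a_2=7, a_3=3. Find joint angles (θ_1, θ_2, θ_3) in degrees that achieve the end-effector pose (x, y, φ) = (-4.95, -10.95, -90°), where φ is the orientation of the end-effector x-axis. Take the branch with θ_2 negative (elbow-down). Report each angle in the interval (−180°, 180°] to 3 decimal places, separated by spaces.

-90.010 -44.987 44.997

wrist centre = target − a_3·(cos φ, sin φ) = (-4.9500, -7.9500)
cos θ_2 = (87.7050−3²−7²)/(2·3·7) = 0.7073; θ_2 = -44.9874° (elbow-down)
β = atan2(-7.9500,-4.9500) = -121.9081°; ψ = atan2(-4.9487,7.9508) = -31.8985°
θ_1 = β − ψ = -90.0096°
θ_3 = φ − θ_1 − θ_2 = 44.9971° (wrapped to (-180°,180°])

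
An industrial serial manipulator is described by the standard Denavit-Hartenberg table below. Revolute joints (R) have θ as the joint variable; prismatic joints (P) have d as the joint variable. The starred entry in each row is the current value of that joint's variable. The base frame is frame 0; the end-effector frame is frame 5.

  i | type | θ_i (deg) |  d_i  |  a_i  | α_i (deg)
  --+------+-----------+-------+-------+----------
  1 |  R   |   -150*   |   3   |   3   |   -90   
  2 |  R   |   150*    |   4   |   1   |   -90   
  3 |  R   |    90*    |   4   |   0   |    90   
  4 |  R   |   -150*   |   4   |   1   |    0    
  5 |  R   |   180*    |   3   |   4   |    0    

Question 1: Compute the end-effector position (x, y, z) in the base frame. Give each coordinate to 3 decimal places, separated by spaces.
after link 1: o_1 = (-2.5981, -1.5000, 3.0000)
after link 2: o_2 = (0.1519, -4.5311, 2.5000)
after link 3: o_3 = (1.8840, -3.5311, 5.9641)
after link 4: o_4 = (5.1005, -2.6740, 3.5311)
after link 5: o_5 = (6.4845, 2.1250, 3.7631)

6.484 2.125 3.763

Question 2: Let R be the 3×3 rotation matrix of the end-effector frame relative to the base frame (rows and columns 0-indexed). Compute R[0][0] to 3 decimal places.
-0.217

End-effector x-axis (col 0 of R) = (-0.2165,0.8750,0.4330)
R[0][0] = -0.2165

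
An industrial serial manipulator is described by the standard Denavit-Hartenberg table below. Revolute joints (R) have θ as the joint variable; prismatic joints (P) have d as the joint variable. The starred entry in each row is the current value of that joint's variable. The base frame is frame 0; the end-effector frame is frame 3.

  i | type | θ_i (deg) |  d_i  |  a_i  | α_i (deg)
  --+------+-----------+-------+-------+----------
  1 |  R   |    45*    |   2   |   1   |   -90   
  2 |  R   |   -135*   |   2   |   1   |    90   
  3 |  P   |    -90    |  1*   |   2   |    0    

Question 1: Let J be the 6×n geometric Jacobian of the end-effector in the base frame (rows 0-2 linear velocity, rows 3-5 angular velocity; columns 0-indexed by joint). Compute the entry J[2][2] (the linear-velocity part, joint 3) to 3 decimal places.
prismatic axis z_2 = (-0.5000,-0.5000,-0.7071)
J_v[:, 2] = z_2; J_ω[:, 2] = (0,0,0)
entry J[2][2] = -0.7071

-0.707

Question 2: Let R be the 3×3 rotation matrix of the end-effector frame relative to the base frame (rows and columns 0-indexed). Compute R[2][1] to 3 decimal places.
0.707

End-effector y-axis (col 1 of R) = (-0.5000,-0.5000,0.7071)
R[2][1] = 0.7071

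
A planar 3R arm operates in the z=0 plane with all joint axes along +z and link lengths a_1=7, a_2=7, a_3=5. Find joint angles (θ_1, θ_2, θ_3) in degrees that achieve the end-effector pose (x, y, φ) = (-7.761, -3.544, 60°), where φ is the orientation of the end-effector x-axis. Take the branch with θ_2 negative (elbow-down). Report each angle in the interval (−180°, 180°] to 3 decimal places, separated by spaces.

wrist centre = target − a_3·(cos φ, sin φ) = (-10.2610, -7.8741)
cos θ_2 = (167.2900−7²−7²)/(2·7·7) = 0.7070; θ_2 = -45.0053° (elbow-down)
β = atan2(-7.8741,-10.2610) = -142.4979°; ψ = atan2(-4.9502,11.9493) = -22.5027°
θ_1 = β − ψ = -119.9953°
θ_3 = φ − θ_1 − θ_2 = -134.9994° (wrapped to (-180°,180°])

-119.995 -45.005 -134.999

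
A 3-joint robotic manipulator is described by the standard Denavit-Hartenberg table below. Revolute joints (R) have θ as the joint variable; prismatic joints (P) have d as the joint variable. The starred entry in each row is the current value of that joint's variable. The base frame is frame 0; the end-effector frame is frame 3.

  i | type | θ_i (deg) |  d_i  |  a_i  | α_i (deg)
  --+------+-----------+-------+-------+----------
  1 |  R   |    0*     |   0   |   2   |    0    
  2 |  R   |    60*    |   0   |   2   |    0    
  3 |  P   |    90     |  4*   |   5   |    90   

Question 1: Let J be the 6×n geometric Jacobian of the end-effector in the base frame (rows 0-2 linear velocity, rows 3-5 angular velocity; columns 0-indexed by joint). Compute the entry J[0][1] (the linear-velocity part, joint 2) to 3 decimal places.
axis z_1 = (0.0000,0.0000,1.0000); lever o_n−o_1 = (-3.3301,4.2321,4.0000)
cross product → J_v[:, 1] = (-4.2321,-3.3301,0.0000)
J_ω[:, 1] = z_1
entry J[0][1] = -4.2321

-4.232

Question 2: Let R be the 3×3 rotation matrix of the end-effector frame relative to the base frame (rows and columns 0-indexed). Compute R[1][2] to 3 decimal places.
End-effector z-axis (col 2 of R) = (0.5000,0.8660,0.0000)
R[1][2] = 0.8660

0.866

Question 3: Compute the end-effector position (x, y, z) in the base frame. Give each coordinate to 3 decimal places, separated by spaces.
-1.330 4.232 4.000

after link 1: o_1 = (2.0000, 0.0000, 0.0000)
after link 2: o_2 = (3.0000, 1.7321, 0.0000)
after link 3: o_3 = (-1.3301, 4.2321, 4.0000)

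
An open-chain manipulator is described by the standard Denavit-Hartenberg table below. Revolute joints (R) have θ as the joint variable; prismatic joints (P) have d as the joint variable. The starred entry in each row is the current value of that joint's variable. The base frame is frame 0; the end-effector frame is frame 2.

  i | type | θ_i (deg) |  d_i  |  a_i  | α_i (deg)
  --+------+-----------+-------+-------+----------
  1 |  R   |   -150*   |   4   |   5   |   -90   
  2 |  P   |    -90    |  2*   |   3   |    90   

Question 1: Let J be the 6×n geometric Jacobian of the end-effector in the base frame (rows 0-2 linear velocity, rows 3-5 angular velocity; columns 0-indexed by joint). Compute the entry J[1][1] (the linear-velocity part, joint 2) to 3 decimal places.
-0.866

prismatic axis z_1 = (0.5000,-0.8660,0.0000)
J_v[:, 1] = z_1; J_ω[:, 1] = (0,0,0)
entry J[1][1] = -0.8660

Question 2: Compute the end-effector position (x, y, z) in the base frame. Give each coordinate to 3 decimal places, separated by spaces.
-3.330 -4.232 7.000

after link 1: o_1 = (-4.3301, -2.5000, 4.0000)
after link 2: o_2 = (-3.3301, -4.2321, 7.0000)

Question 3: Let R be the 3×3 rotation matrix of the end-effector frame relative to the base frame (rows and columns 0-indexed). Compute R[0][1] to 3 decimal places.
0.500

End-effector y-axis (col 1 of R) = (0.5000,-0.8660,0.0000)
R[0][1] = 0.5000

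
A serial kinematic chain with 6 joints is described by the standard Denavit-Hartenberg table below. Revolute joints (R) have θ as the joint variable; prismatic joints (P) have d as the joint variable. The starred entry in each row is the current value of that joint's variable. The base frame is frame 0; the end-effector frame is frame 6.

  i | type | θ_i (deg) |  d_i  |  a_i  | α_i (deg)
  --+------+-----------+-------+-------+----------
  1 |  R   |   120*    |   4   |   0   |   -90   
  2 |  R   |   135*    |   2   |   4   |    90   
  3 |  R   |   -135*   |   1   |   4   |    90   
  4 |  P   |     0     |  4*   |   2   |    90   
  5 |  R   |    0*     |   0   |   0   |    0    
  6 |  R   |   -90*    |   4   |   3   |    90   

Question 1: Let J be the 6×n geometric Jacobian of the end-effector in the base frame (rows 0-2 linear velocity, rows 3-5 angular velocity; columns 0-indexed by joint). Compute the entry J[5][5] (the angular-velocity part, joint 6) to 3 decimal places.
axis z_5 = (0.3536,-0.6124,0.7071); lever o_n−o_5 = (4.0013,-2.6879,1.3284)
cross product → J_v[:, 5] = (1.0871,2.3597,1.5000)
J_ω[:, 5] = z_5
entry J[5][5] = 0.7071

0.707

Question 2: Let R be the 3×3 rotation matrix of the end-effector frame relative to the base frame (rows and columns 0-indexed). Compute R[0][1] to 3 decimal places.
End-effector y-axis (col 1 of R) = (0.3536,-0.6124,0.7071)
R[0][1] = 0.3536

0.354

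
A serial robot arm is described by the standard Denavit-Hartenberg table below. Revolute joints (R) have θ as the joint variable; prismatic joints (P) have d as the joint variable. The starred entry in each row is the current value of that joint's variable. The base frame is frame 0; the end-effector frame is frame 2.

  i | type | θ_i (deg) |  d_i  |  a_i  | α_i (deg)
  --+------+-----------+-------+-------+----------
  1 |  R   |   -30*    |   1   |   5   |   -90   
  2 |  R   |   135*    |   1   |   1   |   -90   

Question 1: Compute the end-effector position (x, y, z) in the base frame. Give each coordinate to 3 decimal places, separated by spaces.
4.218 -1.280 0.293

after link 1: o_1 = (4.3301, -2.5000, 1.0000)
after link 2: o_2 = (4.2178, -1.2804, 0.2929)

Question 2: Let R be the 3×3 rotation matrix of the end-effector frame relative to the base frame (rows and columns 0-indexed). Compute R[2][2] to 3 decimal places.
0.707

End-effector z-axis (col 2 of R) = (-0.6124,0.3536,0.7071)
R[2][2] = 0.7071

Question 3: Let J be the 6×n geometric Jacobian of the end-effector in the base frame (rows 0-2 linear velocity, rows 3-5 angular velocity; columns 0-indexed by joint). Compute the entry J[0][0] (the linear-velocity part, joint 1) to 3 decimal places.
1.280

axis z_0 = ẑ; lever o_n−o_0 = (4.2178,-1.2804,0.2929)
cross product → J_v[:, 0] = (1.2804,4.2178,-0.0000)
J_ω[:, 0] = z_0
entry J[0][0] = 1.2804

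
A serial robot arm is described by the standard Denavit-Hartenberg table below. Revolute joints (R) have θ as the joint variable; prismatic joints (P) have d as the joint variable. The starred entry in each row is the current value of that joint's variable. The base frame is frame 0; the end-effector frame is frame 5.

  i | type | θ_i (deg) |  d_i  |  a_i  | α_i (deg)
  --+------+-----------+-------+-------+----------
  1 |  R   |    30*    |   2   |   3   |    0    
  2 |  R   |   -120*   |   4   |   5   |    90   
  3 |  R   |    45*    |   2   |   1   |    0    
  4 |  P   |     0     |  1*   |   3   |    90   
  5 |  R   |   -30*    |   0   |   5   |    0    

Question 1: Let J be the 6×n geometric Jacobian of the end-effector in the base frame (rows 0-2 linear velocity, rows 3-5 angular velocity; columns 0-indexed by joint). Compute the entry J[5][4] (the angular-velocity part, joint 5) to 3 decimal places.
axis z_4 = (-0.0000,-0.7071,-0.7071); lever o_n−o_4 = (2.5000,-3.0619,3.0619)
cross product → J_v[:, 4] = (-4.3301,-1.7678,1.7678)
J_ω[:, 4] = z_4
entry J[5][4] = -0.7071

-0.707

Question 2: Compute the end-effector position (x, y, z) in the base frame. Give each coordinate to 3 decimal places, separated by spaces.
after link 1: o_1 = (2.5981, 1.5000, 2.0000)
after link 2: o_2 = (2.5981, -3.5000, 6.0000)
after link 3: o_3 = (0.5981, -4.2071, 6.7071)
after link 4: o_4 = (-0.4019, -6.3284, 8.8284)
after link 5: o_5 = (2.0981, -9.3903, 11.8903)

2.098 -9.390 11.890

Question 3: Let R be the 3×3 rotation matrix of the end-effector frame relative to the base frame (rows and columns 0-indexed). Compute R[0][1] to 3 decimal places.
-0.866

End-effector y-axis (col 1 of R) = (-0.8660,-0.3536,0.3536)
R[0][1] = -0.8660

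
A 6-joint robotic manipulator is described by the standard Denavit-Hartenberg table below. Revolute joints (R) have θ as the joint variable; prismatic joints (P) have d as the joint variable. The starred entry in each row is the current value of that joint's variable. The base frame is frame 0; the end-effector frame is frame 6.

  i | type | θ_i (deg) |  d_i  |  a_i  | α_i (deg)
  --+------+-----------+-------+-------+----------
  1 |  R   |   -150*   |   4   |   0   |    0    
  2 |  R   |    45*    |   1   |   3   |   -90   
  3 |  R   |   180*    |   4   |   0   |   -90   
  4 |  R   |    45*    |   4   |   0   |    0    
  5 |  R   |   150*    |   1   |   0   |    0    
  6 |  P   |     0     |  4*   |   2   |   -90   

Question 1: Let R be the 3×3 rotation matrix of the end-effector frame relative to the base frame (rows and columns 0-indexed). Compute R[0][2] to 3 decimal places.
End-effector z-axis (col 2 of R) = (1.0000,-0.0000,0.0000)
R[0][2] = 1.0000

1.000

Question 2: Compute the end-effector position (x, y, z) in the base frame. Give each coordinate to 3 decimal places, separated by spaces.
3.087 -5.933 14.000

after link 1: o_1 = (0.0000, 0.0000, 4.0000)
after link 2: o_2 = (-0.7765, -2.8978, 5.0000)
after link 3: o_3 = (3.0872, -3.9331, 5.0000)
after link 4: o_4 = (3.0872, -3.9331, 9.0000)
after link 5: o_5 = (3.0872, -3.9331, 10.0000)
after link 6: o_6 = (3.0872, -5.9331, 14.0000)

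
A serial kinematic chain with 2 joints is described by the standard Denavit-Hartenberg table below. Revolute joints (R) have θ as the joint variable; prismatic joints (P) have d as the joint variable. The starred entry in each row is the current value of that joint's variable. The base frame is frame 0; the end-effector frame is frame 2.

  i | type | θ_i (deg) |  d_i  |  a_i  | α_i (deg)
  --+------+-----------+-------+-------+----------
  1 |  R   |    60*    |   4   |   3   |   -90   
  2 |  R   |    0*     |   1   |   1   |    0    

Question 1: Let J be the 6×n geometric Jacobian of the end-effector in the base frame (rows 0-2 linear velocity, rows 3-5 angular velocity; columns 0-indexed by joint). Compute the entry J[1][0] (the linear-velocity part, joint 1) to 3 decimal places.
axis z_0 = ẑ; lever o_n−o_0 = (1.1340,3.9641,4.0000)
cross product → J_v[:, 0] = (-3.9641,1.1340,0.0000)
J_ω[:, 0] = z_0
entry J[1][0] = 1.1340

1.134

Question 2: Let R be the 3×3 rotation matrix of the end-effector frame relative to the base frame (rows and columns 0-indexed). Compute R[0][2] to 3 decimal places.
-0.866

End-effector z-axis (col 2 of R) = (-0.8660,0.5000,0.0000)
R[0][2] = -0.8660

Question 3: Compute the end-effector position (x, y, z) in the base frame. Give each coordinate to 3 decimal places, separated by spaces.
1.134 3.964 4.000

after link 1: o_1 = (1.5000, 2.5981, 4.0000)
after link 2: o_2 = (1.1340, 3.9641, 4.0000)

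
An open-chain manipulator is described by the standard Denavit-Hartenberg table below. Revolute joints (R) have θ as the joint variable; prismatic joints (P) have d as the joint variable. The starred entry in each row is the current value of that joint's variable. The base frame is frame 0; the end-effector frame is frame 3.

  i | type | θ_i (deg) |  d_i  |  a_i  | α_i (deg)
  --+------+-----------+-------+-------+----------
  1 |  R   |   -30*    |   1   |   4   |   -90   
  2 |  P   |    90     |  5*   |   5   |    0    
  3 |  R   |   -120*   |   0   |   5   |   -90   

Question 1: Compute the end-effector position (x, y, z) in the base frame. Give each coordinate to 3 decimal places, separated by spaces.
9.714 0.165 -1.500

after link 1: o_1 = (3.4641, -2.0000, 1.0000)
after link 2: o_2 = (5.9641, 2.3301, -4.0000)
after link 3: o_3 = (9.7141, 0.1651, -1.5000)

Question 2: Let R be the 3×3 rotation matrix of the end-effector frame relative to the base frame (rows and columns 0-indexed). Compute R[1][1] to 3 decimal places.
End-effector y-axis (col 1 of R) = (-0.5000,-0.8660,-0.0000)
R[1][1] = -0.8660

-0.866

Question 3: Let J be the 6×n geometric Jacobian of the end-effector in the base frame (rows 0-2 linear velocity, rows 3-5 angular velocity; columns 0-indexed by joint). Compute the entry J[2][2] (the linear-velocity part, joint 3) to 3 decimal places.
axis z_2 = (0.5000,0.8660,0.0000); lever o_n−o_2 = (3.7500,-2.1651,2.5000)
cross product → J_v[:, 2] = (2.1651,-1.2500,-4.3301)
J_ω[:, 2] = z_2
entry J[2][2] = -4.3301

-4.330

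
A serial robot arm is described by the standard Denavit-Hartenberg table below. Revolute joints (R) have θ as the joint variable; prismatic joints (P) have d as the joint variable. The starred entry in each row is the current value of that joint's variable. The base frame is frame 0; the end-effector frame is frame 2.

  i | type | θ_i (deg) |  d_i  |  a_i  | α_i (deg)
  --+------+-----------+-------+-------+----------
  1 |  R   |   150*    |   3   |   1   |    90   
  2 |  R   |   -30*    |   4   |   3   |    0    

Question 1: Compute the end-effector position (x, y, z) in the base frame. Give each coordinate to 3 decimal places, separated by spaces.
after link 1: o_1 = (-0.8660, 0.5000, 3.0000)
after link 2: o_2 = (-1.1160, 5.2631, 1.5000)

-1.116 5.263 1.500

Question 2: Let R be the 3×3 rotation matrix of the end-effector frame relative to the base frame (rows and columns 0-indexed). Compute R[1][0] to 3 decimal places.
End-effector x-axis (col 0 of R) = (-0.7500,0.4330,-0.5000)
R[1][0] = 0.4330

0.433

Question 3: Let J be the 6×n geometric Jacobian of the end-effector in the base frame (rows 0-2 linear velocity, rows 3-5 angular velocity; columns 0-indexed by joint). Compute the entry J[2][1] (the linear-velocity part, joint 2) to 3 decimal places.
axis z_1 = (0.5000,0.8660,0.0000); lever o_n−o_1 = (-0.2500,4.7631,-1.5000)
cross product → J_v[:, 1] = (-1.2990,0.7500,2.5981)
J_ω[:, 1] = z_1
entry J[2][1] = 2.5981

2.598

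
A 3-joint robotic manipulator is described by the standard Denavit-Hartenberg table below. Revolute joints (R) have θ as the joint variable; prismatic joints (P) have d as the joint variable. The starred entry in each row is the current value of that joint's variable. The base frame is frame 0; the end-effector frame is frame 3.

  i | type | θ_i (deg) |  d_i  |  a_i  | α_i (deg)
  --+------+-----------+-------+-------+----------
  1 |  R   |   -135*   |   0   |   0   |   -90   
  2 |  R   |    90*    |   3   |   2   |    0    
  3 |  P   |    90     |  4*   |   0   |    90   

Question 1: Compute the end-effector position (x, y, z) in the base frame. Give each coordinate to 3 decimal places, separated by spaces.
4.950 -4.950 -2.000

after link 1: o_1 = (0.0000, 0.0000, 0.0000)
after link 2: o_2 = (2.1213, -2.1213, -2.0000)
after link 3: o_3 = (4.9497, -4.9497, -2.0000)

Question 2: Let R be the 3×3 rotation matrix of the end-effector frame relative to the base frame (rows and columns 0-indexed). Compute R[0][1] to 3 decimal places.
0.707

End-effector y-axis (col 1 of R) = (0.7071,-0.7071,0.0000)
R[0][1] = 0.7071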